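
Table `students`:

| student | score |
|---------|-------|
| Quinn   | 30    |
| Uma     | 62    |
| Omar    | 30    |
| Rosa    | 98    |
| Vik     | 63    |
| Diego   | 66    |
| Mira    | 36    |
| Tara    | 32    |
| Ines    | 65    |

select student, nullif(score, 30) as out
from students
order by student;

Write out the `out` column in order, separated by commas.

66, 65, 36, NULL, NULL, 98, 32, 62, 63

student=Diego: score=66 vs 30: differ → 66
student=Ines: score=65 vs 30: differ → 65
student=Mira: score=36 vs 30: differ → 36
student=Omar: score=30 vs 30: equal → NULL
student=Quinn: score=30 vs 30: equal → NULL
student=Rosa: score=98 vs 30: differ → 98
student=Tara: score=32 vs 30: differ → 32
student=Uma: score=62 vs 30: differ → 62
student=Vik: score=63 vs 30: differ → 63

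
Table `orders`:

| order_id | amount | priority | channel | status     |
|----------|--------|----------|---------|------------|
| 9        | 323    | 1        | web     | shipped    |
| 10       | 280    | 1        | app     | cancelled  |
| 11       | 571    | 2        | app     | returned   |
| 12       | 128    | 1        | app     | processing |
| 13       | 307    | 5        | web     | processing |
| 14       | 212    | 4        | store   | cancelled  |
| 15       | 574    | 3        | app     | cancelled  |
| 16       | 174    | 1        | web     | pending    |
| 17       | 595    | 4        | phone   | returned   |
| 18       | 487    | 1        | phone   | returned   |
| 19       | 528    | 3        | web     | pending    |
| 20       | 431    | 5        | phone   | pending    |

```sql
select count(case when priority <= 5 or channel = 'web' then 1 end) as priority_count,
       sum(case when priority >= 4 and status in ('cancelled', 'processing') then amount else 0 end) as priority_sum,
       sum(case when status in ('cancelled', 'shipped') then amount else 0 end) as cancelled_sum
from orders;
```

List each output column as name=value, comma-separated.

priority_count=12, priority_sum=519, cancelled_sum=1389

[priority_count: priority <= 5 or channel = 'web']
order_id=9: ✓ → 1
order_id=10: ✓ → 1
order_id=11: ✓ → 1
order_id=12: ✓ → 1
order_id=13: ✓ → 1
order_id=14: ✓ → 1
order_id=15: ✓ → 1
order_id=16: ✓ → 1
order_id=17: ✓ → 1
order_id=18: ✓ → 1
order_id=19: ✓ → 1
order_id=20: ✓ → 1
priority_count = COUNT(1, 1, 1, 1, 1, 1, 1, 1, 1, 1, 1, 1) = 12
—
[priority_sum: priority >= 4 and status in ('cancelled', 'processing')]
order_id=9: ✗
order_id=10: ✗
order_id=11: ✗
order_id=12: ✗
order_id=13: ✓ → 307
order_id=14: ✓ → 212
order_id=15: ✗
order_id=16: ✗
order_id=17: ✗
order_id=18: ✗
order_id=19: ✗
order_id=20: ✗
priority_sum = 307 + 212 = 519
—
[cancelled_sum: status in ('cancelled', 'shipped')]
order_id=9: ✓ → 323
order_id=10: ✓ → 280
order_id=11: ✗
order_id=12: ✗
order_id=13: ✗
order_id=14: ✓ → 212
order_id=15: ✓ → 574
order_id=16: ✗
order_id=17: ✗
order_id=18: ✗
order_id=19: ✗
order_id=20: ✗
cancelled_sum = 323 + 280 + 212 + 574 = 1389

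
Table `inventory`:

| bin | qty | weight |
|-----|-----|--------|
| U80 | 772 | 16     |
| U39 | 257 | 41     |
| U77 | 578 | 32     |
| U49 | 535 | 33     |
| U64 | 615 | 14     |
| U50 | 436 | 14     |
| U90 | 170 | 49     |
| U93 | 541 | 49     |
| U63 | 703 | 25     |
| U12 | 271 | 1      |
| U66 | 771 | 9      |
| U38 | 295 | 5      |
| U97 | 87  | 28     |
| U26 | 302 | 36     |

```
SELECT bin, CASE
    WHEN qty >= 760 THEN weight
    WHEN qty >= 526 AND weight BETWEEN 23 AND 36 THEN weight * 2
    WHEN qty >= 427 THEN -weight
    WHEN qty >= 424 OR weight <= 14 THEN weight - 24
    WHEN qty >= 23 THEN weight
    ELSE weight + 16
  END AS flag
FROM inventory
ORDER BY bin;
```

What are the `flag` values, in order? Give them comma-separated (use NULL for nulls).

bin=U12: qty >= 424 OR weight <= 14 → -23
bin=U26: qty >= 23 → 36
bin=U38: qty >= 424 OR weight <= 14 → -19
bin=U39: qty >= 23 → 41
bin=U49: qty >= 526 AND weight BETWEEN 23 AND 36 → 66
bin=U50: qty >= 427 → -14
bin=U63: qty >= 526 AND weight BETWEEN 23 AND 36 → 50
bin=U64: qty >= 427 → -14
bin=U66: qty >= 760 → 9
bin=U77: qty >= 526 AND weight BETWEEN 23 AND 36 → 64
bin=U80: qty >= 760 → 16
bin=U90: qty >= 23 → 49
bin=U93: qty >= 427 → -49
bin=U97: qty >= 23 → 28

-23, 36, -19, 41, 66, -14, 50, -14, 9, 64, 16, 49, -49, 28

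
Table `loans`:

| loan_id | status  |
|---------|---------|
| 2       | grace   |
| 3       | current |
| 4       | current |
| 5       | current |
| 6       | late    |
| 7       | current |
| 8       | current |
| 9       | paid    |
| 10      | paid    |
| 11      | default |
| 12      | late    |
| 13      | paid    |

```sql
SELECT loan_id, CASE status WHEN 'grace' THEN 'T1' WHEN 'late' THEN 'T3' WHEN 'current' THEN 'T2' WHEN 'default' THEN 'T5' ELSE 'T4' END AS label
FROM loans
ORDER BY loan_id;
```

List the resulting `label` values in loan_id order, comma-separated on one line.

T1, T2, T2, T2, T3, T2, T2, T4, T4, T5, T3, T4

loan_id=2: status='grace' → T1
loan_id=3: status='current' → T2
loan_id=4: status='current' → T2
loan_id=5: status='current' → T2
loan_id=6: status='late' → T3
loan_id=7: status='current' → T2
loan_id=8: status='current' → T2
loan_id=9: ELSE → T4
loan_id=10: ELSE → T4
loan_id=11: status='default' → T5
loan_id=12: status='late' → T3
loan_id=13: ELSE → T4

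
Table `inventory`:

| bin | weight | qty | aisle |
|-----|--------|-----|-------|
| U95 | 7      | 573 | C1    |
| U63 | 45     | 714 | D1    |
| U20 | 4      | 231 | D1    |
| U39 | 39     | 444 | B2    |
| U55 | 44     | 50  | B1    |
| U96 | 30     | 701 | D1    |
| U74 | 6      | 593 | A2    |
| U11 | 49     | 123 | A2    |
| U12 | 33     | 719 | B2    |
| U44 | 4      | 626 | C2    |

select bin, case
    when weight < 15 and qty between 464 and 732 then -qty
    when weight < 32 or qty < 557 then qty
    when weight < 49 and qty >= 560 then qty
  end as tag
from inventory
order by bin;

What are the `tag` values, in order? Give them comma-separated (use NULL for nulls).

123, 719, 231, 444, -626, 50, 714, -593, -573, 701

bin=U11: weight < 32 or qty < 557 → 123
bin=U12: weight < 49 and qty >= 560 → 719
bin=U20: weight < 32 or qty < 557 → 231
bin=U39: weight < 32 or qty < 557 → 444
bin=U44: weight < 15 and qty between 464 and 732 → -626
bin=U55: weight < 32 or qty < 557 → 50
bin=U63: weight < 49 and qty >= 560 → 714
bin=U74: weight < 15 and qty between 464 and 732 → -593
bin=U95: weight < 15 and qty between 464 and 732 → -573
bin=U96: weight < 32 or qty < 557 → 701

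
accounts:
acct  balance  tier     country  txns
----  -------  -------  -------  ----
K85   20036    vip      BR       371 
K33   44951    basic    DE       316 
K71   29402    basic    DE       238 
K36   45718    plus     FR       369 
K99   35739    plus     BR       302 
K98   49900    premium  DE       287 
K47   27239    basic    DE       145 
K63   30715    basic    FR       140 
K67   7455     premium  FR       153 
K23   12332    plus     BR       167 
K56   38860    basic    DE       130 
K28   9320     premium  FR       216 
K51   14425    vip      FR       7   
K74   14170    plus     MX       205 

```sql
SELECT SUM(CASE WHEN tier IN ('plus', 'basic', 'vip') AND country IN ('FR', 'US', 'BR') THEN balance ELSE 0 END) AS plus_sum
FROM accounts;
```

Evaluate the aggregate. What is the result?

acct=K85: ✓ → 20036
acct=K33: ✗
acct=K71: ✗
acct=K36: ✓ → 45718
acct=K99: ✓ → 35739
acct=K98: ✗
acct=K47: ✗
acct=K63: ✓ → 30715
acct=K67: ✗
acct=K23: ✓ → 12332
acct=K56: ✗
acct=K28: ✗
acct=K51: ✓ → 14425
acct=K74: ✗
plus_sum = 20036 + 45718 + 35739 + 30715 + 12332 + 14425 = 158965

158965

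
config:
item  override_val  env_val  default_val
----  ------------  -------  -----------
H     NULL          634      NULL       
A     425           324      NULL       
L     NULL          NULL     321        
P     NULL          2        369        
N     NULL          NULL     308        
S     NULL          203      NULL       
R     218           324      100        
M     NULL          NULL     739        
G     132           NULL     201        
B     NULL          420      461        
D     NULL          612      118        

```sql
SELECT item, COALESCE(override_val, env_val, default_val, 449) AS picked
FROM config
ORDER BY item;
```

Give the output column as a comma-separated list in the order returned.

425, 420, 612, 132, 634, 321, 739, 308, 2, 218, 203

item=A: override_val=425 → 425
item=B: override_val=NULL, env_val=420 → 420
item=D: override_val=NULL, env_val=612 → 612
item=G: override_val=132 → 132
item=H: override_val=NULL, env_val=634 → 634
item=L: override_val=NULL, env_val=NULL, default_val=321 → 321
item=M: override_val=NULL, env_val=NULL, default_val=739 → 739
item=N: override_val=NULL, env_val=NULL, default_val=308 → 308
item=P: override_val=NULL, env_val=2 → 2
item=R: override_val=218 → 218
item=S: override_val=NULL, env_val=203 → 203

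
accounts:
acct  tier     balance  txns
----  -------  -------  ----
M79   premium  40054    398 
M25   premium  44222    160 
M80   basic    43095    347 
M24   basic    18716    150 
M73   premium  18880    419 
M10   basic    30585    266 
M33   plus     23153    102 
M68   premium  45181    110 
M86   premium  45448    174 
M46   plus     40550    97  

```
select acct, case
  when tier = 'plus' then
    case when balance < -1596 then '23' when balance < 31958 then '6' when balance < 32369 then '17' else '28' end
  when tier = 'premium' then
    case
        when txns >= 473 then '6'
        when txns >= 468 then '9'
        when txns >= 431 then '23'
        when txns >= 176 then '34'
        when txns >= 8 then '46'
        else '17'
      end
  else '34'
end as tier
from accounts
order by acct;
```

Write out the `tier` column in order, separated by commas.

34, 34, 46, 6, 28, 46, 34, 34, 34, 46

acct=M10: tier='basic' → outer ELSE → 34
acct=M24: tier='basic' → outer ELSE → 34
acct=M25: tier='premium' → inner[txns >= 8] → 46
acct=M33: tier='plus' → inner[balance < 31958] → 6
acct=M46: tier='plus' → inner[ELSE] → 28
acct=M68: tier='premium' → inner[txns >= 8] → 46
acct=M73: tier='premium' → inner[txns >= 176] → 34
acct=M79: tier='premium' → inner[txns >= 176] → 34
acct=M80: tier='basic' → outer ELSE → 34
acct=M86: tier='premium' → inner[txns >= 8] → 46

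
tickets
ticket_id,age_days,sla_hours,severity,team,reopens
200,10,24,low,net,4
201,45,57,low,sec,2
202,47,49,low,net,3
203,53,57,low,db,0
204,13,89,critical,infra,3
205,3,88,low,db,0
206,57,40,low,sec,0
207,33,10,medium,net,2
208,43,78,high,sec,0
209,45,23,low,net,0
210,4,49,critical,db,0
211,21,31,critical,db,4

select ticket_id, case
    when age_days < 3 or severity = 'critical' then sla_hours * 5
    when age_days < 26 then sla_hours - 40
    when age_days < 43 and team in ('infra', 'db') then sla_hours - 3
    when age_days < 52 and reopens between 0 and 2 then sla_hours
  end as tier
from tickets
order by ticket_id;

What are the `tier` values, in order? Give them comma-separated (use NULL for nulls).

-16, 57, NULL, NULL, 445, 48, NULL, 10, 78, 23, 245, 155

ticket_id=200: age_days < 26 → -16
ticket_id=201: age_days < 52 and reopens between 0 and 2 → 57
ticket_id=202: (no match → NULL) → NULL
ticket_id=203: (no match → NULL) → NULL
ticket_id=204: age_days < 3 or severity = 'critical' → 445
ticket_id=205: age_days < 26 → 48
ticket_id=206: (no match → NULL) → NULL
ticket_id=207: age_days < 52 and reopens between 0 and 2 → 10
ticket_id=208: age_days < 52 and reopens between 0 and 2 → 78
ticket_id=209: age_days < 52 and reopens between 0 and 2 → 23
ticket_id=210: age_days < 3 or severity = 'critical' → 245
ticket_id=211: age_days < 3 or severity = 'critical' → 155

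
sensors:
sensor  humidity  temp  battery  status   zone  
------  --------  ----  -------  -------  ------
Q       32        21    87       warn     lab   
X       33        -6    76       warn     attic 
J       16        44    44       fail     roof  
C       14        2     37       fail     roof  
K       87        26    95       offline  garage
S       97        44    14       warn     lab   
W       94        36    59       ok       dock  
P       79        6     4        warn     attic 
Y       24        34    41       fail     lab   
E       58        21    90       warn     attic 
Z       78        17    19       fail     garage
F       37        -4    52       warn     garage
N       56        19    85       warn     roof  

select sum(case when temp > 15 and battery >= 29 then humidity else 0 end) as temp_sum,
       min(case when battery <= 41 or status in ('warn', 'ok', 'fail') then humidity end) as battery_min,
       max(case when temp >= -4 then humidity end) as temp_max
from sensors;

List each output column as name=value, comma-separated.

[temp_sum: temp > 15 and battery >= 29]
sensor=Q: ✓ → 32
sensor=X: ✗
sensor=J: ✓ → 16
sensor=C: ✗
sensor=K: ✓ → 87
sensor=S: ✗
sensor=W: ✓ → 94
sensor=P: ✗
sensor=Y: ✓ → 24
sensor=E: ✓ → 58
sensor=Z: ✗
sensor=F: ✗
sensor=N: ✓ → 56
temp_sum = 32 + 16 + 87 + 94 + 24 + 58 + 56 = 367
—
[battery_min: battery <= 41 or status in ('warn', 'ok', 'fail')]
sensor=Q: ✓ → 32
sensor=X: ✓ → 33
sensor=J: ✓ → 16
sensor=C: ✓ → 14
sensor=K: ✗
sensor=S: ✓ → 97
sensor=W: ✓ → 94
sensor=P: ✓ → 79
sensor=Y: ✓ → 24
sensor=E: ✓ → 58
sensor=Z: ✓ → 78
sensor=F: ✓ → 37
sensor=N: ✓ → 56
battery_min = MIN(32, 33, 16, 14, 97, 94, 79, 24, 58, 78, 37, 56) = 14
—
[temp_max: temp >= -4]
sensor=Q: ✓ → 32
sensor=X: ✗
sensor=J: ✓ → 16
sensor=C: ✓ → 14
sensor=K: ✓ → 87
sensor=S: ✓ → 97
sensor=W: ✓ → 94
sensor=P: ✓ → 79
sensor=Y: ✓ → 24
sensor=E: ✓ → 58
sensor=Z: ✓ → 78
sensor=F: ✓ → 37
sensor=N: ✓ → 56
temp_max = MAX(32, 16, 14, 87, 97, 94, 79, 24, 58, 78, 37, 56) = 97

temp_sum=367, battery_min=14, temp_max=97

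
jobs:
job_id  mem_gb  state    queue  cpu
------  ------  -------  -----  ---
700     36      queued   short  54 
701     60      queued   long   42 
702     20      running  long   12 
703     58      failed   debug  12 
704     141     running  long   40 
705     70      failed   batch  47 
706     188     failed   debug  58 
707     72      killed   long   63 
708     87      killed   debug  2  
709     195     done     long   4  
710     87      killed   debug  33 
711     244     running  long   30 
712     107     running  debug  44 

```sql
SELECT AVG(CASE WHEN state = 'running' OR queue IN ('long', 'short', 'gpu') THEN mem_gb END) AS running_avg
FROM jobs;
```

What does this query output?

job_id=700: ✓ → 36
job_id=701: ✓ → 60
job_id=702: ✓ → 20
job_id=703: ✗
job_id=704: ✓ → 141
job_id=705: ✗
job_id=706: ✗
job_id=707: ✓ → 72
job_id=708: ✗
job_id=709: ✓ → 195
job_id=710: ✗
job_id=711: ✓ → 244
job_id=712: ✓ → 107
running_avg = (36 + 60 + 20 + 141 + 72 + 195 + 244 + 107) / 8 = 109.375

109.375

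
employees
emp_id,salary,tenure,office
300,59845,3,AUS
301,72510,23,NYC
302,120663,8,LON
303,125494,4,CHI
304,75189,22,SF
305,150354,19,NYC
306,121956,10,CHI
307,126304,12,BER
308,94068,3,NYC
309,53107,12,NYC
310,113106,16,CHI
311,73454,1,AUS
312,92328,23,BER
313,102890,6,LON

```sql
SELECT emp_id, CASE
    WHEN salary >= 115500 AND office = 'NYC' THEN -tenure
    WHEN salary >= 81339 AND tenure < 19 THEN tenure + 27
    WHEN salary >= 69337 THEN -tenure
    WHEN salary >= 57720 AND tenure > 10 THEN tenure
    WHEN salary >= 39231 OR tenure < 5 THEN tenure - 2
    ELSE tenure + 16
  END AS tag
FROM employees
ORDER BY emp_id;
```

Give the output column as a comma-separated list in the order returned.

1, -23, 35, 31, -22, -19, 37, 39, 30, 10, 43, -1, -23, 33

emp_id=300: salary >= 39231 OR tenure < 5 → 1
emp_id=301: salary >= 69337 → -23
emp_id=302: salary >= 81339 AND tenure < 19 → 35
emp_id=303: salary >= 81339 AND tenure < 19 → 31
emp_id=304: salary >= 69337 → -22
emp_id=305: salary >= 115500 AND office = 'NYC' → -19
emp_id=306: salary >= 81339 AND tenure < 19 → 37
emp_id=307: salary >= 81339 AND tenure < 19 → 39
emp_id=308: salary >= 81339 AND tenure < 19 → 30
emp_id=309: salary >= 39231 OR tenure < 5 → 10
emp_id=310: salary >= 81339 AND tenure < 19 → 43
emp_id=311: salary >= 69337 → -1
emp_id=312: salary >= 69337 → -23
emp_id=313: salary >= 81339 AND tenure < 19 → 33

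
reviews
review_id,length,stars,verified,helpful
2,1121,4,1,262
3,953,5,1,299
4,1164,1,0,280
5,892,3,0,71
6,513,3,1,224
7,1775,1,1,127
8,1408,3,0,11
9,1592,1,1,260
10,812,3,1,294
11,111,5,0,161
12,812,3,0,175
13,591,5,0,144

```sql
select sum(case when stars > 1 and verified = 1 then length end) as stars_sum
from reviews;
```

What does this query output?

3399

review_id=2: ✓ → 1121
review_id=3: ✓ → 953
review_id=4: ✗
review_id=5: ✗
review_id=6: ✓ → 513
review_id=7: ✗
review_id=8: ✗
review_id=9: ✗
review_id=10: ✓ → 812
review_id=11: ✗
review_id=12: ✗
review_id=13: ✗
stars_sum = 1121 + 953 + 513 + 812 = 3399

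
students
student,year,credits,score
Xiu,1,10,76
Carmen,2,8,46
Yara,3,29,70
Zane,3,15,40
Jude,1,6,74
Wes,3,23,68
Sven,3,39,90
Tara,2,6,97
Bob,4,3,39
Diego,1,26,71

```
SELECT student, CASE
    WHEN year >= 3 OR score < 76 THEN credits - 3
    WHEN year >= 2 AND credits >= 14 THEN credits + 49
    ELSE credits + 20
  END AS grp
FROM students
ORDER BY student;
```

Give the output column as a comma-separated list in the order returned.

0, 5, 23, 3, 36, 26, 20, 30, 26, 12

student=Bob: year >= 3 OR score < 76 → 0
student=Carmen: year >= 3 OR score < 76 → 5
student=Diego: year >= 3 OR score < 76 → 23
student=Jude: year >= 3 OR score < 76 → 3
student=Sven: year >= 3 OR score < 76 → 36
student=Tara: ELSE → 26
student=Wes: year >= 3 OR score < 76 → 20
student=Xiu: ELSE → 30
student=Yara: year >= 3 OR score < 76 → 26
student=Zane: year >= 3 OR score < 76 → 12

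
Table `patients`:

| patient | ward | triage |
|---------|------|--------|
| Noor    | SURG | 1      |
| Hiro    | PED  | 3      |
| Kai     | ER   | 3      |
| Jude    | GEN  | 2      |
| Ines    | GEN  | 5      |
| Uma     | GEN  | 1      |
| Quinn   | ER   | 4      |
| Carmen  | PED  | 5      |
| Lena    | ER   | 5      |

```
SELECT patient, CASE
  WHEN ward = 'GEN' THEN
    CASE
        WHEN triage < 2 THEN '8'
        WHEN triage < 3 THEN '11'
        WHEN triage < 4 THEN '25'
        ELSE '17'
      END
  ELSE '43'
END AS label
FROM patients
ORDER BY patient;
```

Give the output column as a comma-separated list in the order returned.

43, 43, 17, 11, 43, 43, 43, 43, 8

patient=Carmen: ward='PED' → outer ELSE → 43
patient=Hiro: ward='PED' → outer ELSE → 43
patient=Ines: ward='GEN' → inner[ELSE] → 17
patient=Jude: ward='GEN' → inner[triage < 3] → 11
patient=Kai: ward='ER' → outer ELSE → 43
patient=Lena: ward='ER' → outer ELSE → 43
patient=Noor: ward='SURG' → outer ELSE → 43
patient=Quinn: ward='ER' → outer ELSE → 43
patient=Uma: ward='GEN' → inner[triage < 2] → 8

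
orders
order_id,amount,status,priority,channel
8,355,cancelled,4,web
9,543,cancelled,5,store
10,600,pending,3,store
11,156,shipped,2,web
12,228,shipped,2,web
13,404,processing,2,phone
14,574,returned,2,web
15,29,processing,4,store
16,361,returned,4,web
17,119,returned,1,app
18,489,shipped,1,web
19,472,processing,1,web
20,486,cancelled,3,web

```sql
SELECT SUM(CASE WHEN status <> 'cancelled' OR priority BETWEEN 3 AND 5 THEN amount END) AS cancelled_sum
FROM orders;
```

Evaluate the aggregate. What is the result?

order_id=8: ✓ → 355
order_id=9: ✓ → 543
order_id=10: ✓ → 600
order_id=11: ✓ → 156
order_id=12: ✓ → 228
order_id=13: ✓ → 404
order_id=14: ✓ → 574
order_id=15: ✓ → 29
order_id=16: ✓ → 361
order_id=17: ✓ → 119
order_id=18: ✓ → 489
order_id=19: ✓ → 472
order_id=20: ✓ → 486
cancelled_sum = 355 + 543 + 600 + 156 + 228 + 404 + 574 + 29 + 361 + 119 + 489 + 472 + 486 = 4816

4816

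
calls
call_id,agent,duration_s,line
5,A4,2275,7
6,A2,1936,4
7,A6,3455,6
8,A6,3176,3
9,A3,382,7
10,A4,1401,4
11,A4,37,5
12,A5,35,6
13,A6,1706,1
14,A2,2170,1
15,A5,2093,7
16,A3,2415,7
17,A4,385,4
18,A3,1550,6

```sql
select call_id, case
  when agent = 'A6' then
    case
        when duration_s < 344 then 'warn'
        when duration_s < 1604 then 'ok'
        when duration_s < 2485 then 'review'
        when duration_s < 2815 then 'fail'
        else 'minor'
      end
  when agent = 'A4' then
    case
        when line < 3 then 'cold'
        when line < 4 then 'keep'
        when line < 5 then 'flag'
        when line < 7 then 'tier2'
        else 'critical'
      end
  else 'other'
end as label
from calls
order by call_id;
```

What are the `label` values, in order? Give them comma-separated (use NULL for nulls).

call_id=5: agent='A4' → inner[ELSE] → critical
call_id=6: agent='A2' → outer ELSE → other
call_id=7: agent='A6' → inner[ELSE] → minor
call_id=8: agent='A6' → inner[ELSE] → minor
call_id=9: agent='A3' → outer ELSE → other
call_id=10: agent='A4' → inner[line < 5] → flag
call_id=11: agent='A4' → inner[line < 7] → tier2
call_id=12: agent='A5' → outer ELSE → other
call_id=13: agent='A6' → inner[duration_s < 2485] → review
call_id=14: agent='A2' → outer ELSE → other
call_id=15: agent='A5' → outer ELSE → other
call_id=16: agent='A3' → outer ELSE → other
call_id=17: agent='A4' → inner[line < 5] → flag
call_id=18: agent='A3' → outer ELSE → other

critical, other, minor, minor, other, flag, tier2, other, review, other, other, other, flag, other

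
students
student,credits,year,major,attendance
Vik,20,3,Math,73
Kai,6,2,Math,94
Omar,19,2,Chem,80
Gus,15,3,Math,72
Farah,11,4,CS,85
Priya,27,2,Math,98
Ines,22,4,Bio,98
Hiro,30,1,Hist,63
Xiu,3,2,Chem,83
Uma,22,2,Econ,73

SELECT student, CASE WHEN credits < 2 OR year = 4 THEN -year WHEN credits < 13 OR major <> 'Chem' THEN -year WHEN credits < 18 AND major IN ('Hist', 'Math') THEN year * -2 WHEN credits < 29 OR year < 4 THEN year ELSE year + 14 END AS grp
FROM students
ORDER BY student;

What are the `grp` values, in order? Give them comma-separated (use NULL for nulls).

student=Farah: credits < 2 OR year = 4 → -4
student=Gus: credits < 13 OR major <> 'Chem' → -3
student=Hiro: credits < 13 OR major <> 'Chem' → -1
student=Ines: credits < 2 OR year = 4 → -4
student=Kai: credits < 13 OR major <> 'Chem' → -2
student=Omar: credits < 29 OR year < 4 → 2
student=Priya: credits < 13 OR major <> 'Chem' → -2
student=Uma: credits < 13 OR major <> 'Chem' → -2
student=Vik: credits < 13 OR major <> 'Chem' → -3
student=Xiu: credits < 13 OR major <> 'Chem' → -2

-4, -3, -1, -4, -2, 2, -2, -2, -3, -2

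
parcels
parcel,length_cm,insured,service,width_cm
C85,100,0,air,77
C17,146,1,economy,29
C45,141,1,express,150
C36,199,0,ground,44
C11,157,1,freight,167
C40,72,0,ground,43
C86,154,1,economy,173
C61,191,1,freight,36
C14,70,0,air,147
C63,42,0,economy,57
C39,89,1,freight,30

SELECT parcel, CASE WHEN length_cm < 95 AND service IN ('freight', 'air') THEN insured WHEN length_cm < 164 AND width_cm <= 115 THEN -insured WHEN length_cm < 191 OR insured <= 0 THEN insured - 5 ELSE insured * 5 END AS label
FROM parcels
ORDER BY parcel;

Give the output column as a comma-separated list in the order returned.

-4, 0, -1, -5, 1, 0, -4, 5, 0, 0, -4

parcel=C11: length_cm < 191 OR insured <= 0 → -4
parcel=C14: length_cm < 95 AND service IN ('freight', 'air') → 0
parcel=C17: length_cm < 164 AND width_cm <= 115 → -1
parcel=C36: length_cm < 191 OR insured <= 0 → -5
parcel=C39: length_cm < 95 AND service IN ('freight', 'air') → 1
parcel=C40: length_cm < 164 AND width_cm <= 115 → 0
parcel=C45: length_cm < 191 OR insured <= 0 → -4
parcel=C61: ELSE → 5
parcel=C63: length_cm < 164 AND width_cm <= 115 → 0
parcel=C85: length_cm < 164 AND width_cm <= 115 → 0
parcel=C86: length_cm < 191 OR insured <= 0 → -4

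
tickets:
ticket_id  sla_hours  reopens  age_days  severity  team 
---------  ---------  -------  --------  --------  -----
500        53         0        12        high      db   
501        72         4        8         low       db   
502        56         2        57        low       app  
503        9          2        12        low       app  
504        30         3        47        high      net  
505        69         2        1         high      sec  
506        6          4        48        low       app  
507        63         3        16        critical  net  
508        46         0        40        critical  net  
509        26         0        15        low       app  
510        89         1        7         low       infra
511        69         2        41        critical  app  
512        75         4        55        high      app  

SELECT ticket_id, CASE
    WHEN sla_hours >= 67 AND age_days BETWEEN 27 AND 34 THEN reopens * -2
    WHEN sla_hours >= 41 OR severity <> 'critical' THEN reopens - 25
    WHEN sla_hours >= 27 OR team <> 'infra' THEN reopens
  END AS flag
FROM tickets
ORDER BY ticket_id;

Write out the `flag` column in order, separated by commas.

ticket_id=500: sla_hours >= 41 OR severity <> 'critical' → -25
ticket_id=501: sla_hours >= 41 OR severity <> 'critical' → -21
ticket_id=502: sla_hours >= 41 OR severity <> 'critical' → -23
ticket_id=503: sla_hours >= 41 OR severity <> 'critical' → -23
ticket_id=504: sla_hours >= 41 OR severity <> 'critical' → -22
ticket_id=505: sla_hours >= 41 OR severity <> 'critical' → -23
ticket_id=506: sla_hours >= 41 OR severity <> 'critical' → -21
ticket_id=507: sla_hours >= 41 OR severity <> 'critical' → -22
ticket_id=508: sla_hours >= 41 OR severity <> 'critical' → -25
ticket_id=509: sla_hours >= 41 OR severity <> 'critical' → -25
ticket_id=510: sla_hours >= 41 OR severity <> 'critical' → -24
ticket_id=511: sla_hours >= 41 OR severity <> 'critical' → -23
ticket_id=512: sla_hours >= 41 OR severity <> 'critical' → -21

-25, -21, -23, -23, -22, -23, -21, -22, -25, -25, -24, -23, -21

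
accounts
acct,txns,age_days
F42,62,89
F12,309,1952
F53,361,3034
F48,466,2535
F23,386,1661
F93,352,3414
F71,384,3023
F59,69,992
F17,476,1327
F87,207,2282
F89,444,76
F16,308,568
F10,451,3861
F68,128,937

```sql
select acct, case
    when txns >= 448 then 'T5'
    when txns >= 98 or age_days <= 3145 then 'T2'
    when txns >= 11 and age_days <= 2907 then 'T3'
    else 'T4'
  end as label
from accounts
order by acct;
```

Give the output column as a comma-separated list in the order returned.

acct=F10: txns >= 448 → T5
acct=F12: txns >= 98 or age_days <= 3145 → T2
acct=F16: txns >= 98 or age_days <= 3145 → T2
acct=F17: txns >= 448 → T5
acct=F23: txns >= 98 or age_days <= 3145 → T2
acct=F42: txns >= 98 or age_days <= 3145 → T2
acct=F48: txns >= 448 → T5
acct=F53: txns >= 98 or age_days <= 3145 → T2
acct=F59: txns >= 98 or age_days <= 3145 → T2
acct=F68: txns >= 98 or age_days <= 3145 → T2
acct=F71: txns >= 98 or age_days <= 3145 → T2
acct=F87: txns >= 98 or age_days <= 3145 → T2
acct=F89: txns >= 98 or age_days <= 3145 → T2
acct=F93: txns >= 98 or age_days <= 3145 → T2

T5, T2, T2, T5, T2, T2, T5, T2, T2, T2, T2, T2, T2, T2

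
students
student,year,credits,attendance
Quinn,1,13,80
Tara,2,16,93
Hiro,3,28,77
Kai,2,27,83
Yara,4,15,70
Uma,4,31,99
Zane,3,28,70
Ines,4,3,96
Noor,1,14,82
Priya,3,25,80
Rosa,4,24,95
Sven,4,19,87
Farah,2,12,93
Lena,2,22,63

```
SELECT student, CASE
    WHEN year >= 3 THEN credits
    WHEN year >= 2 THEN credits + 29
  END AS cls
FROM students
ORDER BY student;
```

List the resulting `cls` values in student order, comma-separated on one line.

student=Farah: year >= 2 → 41
student=Hiro: year >= 3 → 28
student=Ines: year >= 3 → 3
student=Kai: year >= 2 → 56
student=Lena: year >= 2 → 51
student=Noor: (no match → NULL) → NULL
student=Priya: year >= 3 → 25
student=Quinn: (no match → NULL) → NULL
student=Rosa: year >= 3 → 24
student=Sven: year >= 3 → 19
student=Tara: year >= 2 → 45
student=Uma: year >= 3 → 31
student=Yara: year >= 3 → 15
student=Zane: year >= 3 → 28

41, 28, 3, 56, 51, NULL, 25, NULL, 24, 19, 45, 31, 15, 28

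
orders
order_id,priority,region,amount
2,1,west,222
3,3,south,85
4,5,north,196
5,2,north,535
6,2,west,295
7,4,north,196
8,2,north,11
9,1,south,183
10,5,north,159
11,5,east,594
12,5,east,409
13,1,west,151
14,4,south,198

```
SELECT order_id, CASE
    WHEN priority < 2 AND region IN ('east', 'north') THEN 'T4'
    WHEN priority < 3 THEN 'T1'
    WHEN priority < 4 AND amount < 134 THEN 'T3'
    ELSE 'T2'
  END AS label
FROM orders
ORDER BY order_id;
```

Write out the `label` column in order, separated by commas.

order_id=2: priority < 3 → T1
order_id=3: priority < 4 AND amount < 134 → T3
order_id=4: ELSE → T2
order_id=5: priority < 3 → T1
order_id=6: priority < 3 → T1
order_id=7: ELSE → T2
order_id=8: priority < 3 → T1
order_id=9: priority < 3 → T1
order_id=10: ELSE → T2
order_id=11: ELSE → T2
order_id=12: ELSE → T2
order_id=13: priority < 3 → T1
order_id=14: ELSE → T2

T1, T3, T2, T1, T1, T2, T1, T1, T2, T2, T2, T1, T2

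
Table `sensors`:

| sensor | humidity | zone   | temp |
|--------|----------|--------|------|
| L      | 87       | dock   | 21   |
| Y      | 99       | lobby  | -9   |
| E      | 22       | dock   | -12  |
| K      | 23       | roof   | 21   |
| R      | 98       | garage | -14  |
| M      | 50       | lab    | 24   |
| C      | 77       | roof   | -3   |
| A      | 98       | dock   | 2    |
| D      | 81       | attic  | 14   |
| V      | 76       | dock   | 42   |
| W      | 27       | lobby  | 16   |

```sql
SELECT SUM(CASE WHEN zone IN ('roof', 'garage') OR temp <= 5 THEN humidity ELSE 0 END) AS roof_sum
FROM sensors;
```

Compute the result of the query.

sensor=L: ✗
sensor=Y: ✓ → 99
sensor=E: ✓ → 22
sensor=K: ✓ → 23
sensor=R: ✓ → 98
sensor=M: ✗
sensor=C: ✓ → 77
sensor=A: ✓ → 98
sensor=D: ✗
sensor=V: ✗
sensor=W: ✗
roof_sum = 99 + 22 + 23 + 98 + 77 + 98 = 417

417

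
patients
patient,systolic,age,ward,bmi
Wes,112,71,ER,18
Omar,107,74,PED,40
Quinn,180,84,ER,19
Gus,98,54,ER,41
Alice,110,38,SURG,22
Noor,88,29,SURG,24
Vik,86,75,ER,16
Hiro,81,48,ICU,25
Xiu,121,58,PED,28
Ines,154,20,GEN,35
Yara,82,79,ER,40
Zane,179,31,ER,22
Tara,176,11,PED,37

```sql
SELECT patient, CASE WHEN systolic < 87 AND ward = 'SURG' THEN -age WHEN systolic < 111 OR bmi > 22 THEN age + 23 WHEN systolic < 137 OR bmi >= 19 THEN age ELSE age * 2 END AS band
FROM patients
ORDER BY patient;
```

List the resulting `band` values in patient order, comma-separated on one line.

patient=Alice: systolic < 111 OR bmi > 22 → 61
patient=Gus: systolic < 111 OR bmi > 22 → 77
patient=Hiro: systolic < 111 OR bmi > 22 → 71
patient=Ines: systolic < 111 OR bmi > 22 → 43
patient=Noor: systolic < 111 OR bmi > 22 → 52
patient=Omar: systolic < 111 OR bmi > 22 → 97
patient=Quinn: systolic < 137 OR bmi >= 19 → 84
patient=Tara: systolic < 111 OR bmi > 22 → 34
patient=Vik: systolic < 111 OR bmi > 22 → 98
patient=Wes: systolic < 137 OR bmi >= 19 → 71
patient=Xiu: systolic < 111 OR bmi > 22 → 81
patient=Yara: systolic < 111 OR bmi > 22 → 102
patient=Zane: systolic < 137 OR bmi >= 19 → 31

61, 77, 71, 43, 52, 97, 84, 34, 98, 71, 81, 102, 31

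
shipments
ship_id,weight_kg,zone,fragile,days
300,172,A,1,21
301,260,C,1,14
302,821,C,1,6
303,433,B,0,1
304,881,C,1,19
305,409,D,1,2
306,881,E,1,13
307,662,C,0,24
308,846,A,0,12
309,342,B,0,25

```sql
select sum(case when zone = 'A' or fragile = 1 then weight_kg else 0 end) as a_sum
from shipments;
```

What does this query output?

4270

ship_id=300: ✓ → 172
ship_id=301: ✓ → 260
ship_id=302: ✓ → 821
ship_id=303: ✗
ship_id=304: ✓ → 881
ship_id=305: ✓ → 409
ship_id=306: ✓ → 881
ship_id=307: ✗
ship_id=308: ✓ → 846
ship_id=309: ✗
a_sum = 172 + 260 + 821 + 881 + 409 + 881 + 846 = 4270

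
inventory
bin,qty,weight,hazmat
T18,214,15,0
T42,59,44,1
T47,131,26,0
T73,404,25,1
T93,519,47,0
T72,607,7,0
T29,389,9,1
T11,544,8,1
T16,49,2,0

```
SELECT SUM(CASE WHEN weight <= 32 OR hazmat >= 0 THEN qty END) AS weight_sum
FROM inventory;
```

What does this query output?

2916

bin=T18: ✓ → 214
bin=T42: ✓ → 59
bin=T47: ✓ → 131
bin=T73: ✓ → 404
bin=T93: ✓ → 519
bin=T72: ✓ → 607
bin=T29: ✓ → 389
bin=T11: ✓ → 544
bin=T16: ✓ → 49
weight_sum = 214 + 59 + 131 + 404 + 519 + 607 + 389 + 544 + 49 = 2916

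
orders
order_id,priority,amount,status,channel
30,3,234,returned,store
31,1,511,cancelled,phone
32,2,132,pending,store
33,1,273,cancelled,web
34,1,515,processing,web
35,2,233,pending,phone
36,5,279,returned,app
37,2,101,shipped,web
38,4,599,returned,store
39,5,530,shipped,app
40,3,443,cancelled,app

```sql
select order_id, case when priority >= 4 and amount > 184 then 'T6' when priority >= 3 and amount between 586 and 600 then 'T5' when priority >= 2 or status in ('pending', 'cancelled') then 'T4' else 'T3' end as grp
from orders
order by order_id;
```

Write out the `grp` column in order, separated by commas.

T4, T4, T4, T4, T3, T4, T6, T4, T6, T6, T4

order_id=30: priority >= 2 or status in ('pending', 'cancelled') → T4
order_id=31: priority >= 2 or status in ('pending', 'cancelled') → T4
order_id=32: priority >= 2 or status in ('pending', 'cancelled') → T4
order_id=33: priority >= 2 or status in ('pending', 'cancelled') → T4
order_id=34: ELSE → T3
order_id=35: priority >= 2 or status in ('pending', 'cancelled') → T4
order_id=36: priority >= 4 and amount > 184 → T6
order_id=37: priority >= 2 or status in ('pending', 'cancelled') → T4
order_id=38: priority >= 4 and amount > 184 → T6
order_id=39: priority >= 4 and amount > 184 → T6
order_id=40: priority >= 2 or status in ('pending', 'cancelled') → T4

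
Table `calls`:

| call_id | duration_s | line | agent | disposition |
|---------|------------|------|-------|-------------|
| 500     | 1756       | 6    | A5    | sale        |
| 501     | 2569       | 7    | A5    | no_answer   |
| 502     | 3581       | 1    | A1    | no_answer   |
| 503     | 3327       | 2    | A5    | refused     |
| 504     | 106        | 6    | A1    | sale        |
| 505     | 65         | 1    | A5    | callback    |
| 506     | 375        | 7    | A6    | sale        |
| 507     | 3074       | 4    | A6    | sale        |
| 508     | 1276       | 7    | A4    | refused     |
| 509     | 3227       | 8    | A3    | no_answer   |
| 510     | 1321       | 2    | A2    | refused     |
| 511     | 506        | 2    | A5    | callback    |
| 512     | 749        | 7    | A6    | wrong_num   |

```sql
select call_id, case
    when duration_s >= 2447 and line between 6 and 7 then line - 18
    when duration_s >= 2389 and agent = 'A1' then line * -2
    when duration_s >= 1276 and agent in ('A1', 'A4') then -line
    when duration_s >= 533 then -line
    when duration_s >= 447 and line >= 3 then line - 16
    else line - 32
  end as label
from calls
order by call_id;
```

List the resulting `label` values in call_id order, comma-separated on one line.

call_id=500: duration_s >= 533 → -6
call_id=501: duration_s >= 2447 and line between 6 and 7 → -11
call_id=502: duration_s >= 2389 and agent = 'A1' → -2
call_id=503: duration_s >= 533 → -2
call_id=504: ELSE → -26
call_id=505: ELSE → -31
call_id=506: ELSE → -25
call_id=507: duration_s >= 533 → -4
call_id=508: duration_s >= 1276 and agent in ('A1', 'A4') → -7
call_id=509: duration_s >= 533 → -8
call_id=510: duration_s >= 533 → -2
call_id=511: ELSE → -30
call_id=512: duration_s >= 533 → -7

-6, -11, -2, -2, -26, -31, -25, -4, -7, -8, -2, -30, -7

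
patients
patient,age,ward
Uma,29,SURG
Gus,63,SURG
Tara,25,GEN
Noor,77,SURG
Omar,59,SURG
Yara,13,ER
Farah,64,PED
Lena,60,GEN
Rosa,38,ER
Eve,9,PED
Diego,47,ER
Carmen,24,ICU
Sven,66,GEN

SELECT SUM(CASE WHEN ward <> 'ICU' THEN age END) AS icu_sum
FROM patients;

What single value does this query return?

patient=Uma: ✓ → 29
patient=Gus: ✓ → 63
patient=Tara: ✓ → 25
patient=Noor: ✓ → 77
patient=Omar: ✓ → 59
patient=Yara: ✓ → 13
patient=Farah: ✓ → 64
patient=Lena: ✓ → 60
patient=Rosa: ✓ → 38
patient=Eve: ✓ → 9
patient=Diego: ✓ → 47
patient=Carmen: ✗
patient=Sven: ✓ → 66
icu_sum = 29 + 63 + 25 + 77 + 59 + 13 + 64 + 60 + 38 + 9 + 47 + 66 = 550

550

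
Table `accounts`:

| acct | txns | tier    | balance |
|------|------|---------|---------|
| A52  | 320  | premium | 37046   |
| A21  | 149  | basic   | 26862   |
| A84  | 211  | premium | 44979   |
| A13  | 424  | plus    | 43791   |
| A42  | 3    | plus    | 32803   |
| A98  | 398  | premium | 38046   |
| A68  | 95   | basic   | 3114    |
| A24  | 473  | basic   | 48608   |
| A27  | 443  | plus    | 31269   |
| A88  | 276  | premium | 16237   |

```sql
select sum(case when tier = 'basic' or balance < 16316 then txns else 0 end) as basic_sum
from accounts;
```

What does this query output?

acct=A52: ✗
acct=A21: ✓ → 149
acct=A84: ✗
acct=A13: ✗
acct=A42: ✗
acct=A98: ✗
acct=A68: ✓ → 95
acct=A24: ✓ → 473
acct=A27: ✗
acct=A88: ✓ → 276
basic_sum = 149 + 95 + 473 + 276 = 993

993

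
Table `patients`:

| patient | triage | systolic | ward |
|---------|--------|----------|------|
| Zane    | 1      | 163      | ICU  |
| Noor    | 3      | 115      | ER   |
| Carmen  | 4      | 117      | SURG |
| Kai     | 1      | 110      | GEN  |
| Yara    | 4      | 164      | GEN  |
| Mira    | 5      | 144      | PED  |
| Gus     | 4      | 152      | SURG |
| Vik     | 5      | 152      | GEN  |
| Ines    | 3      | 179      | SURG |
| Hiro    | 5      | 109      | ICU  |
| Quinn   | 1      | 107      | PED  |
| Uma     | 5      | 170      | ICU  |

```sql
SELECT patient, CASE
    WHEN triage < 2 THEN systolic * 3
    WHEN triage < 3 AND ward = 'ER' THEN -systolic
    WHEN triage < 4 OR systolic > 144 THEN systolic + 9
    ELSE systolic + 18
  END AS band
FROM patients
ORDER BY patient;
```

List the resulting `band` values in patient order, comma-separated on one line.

135, 161, 127, 188, 330, 162, 124, 321, 179, 161, 173, 489

patient=Carmen: ELSE → 135
patient=Gus: triage < 4 OR systolic > 144 → 161
patient=Hiro: ELSE → 127
patient=Ines: triage < 4 OR systolic > 144 → 188
patient=Kai: triage < 2 → 330
patient=Mira: ELSE → 162
patient=Noor: triage < 4 OR systolic > 144 → 124
patient=Quinn: triage < 2 → 321
patient=Uma: triage < 4 OR systolic > 144 → 179
patient=Vik: triage < 4 OR systolic > 144 → 161
patient=Yara: triage < 4 OR systolic > 144 → 173
patient=Zane: triage < 2 → 489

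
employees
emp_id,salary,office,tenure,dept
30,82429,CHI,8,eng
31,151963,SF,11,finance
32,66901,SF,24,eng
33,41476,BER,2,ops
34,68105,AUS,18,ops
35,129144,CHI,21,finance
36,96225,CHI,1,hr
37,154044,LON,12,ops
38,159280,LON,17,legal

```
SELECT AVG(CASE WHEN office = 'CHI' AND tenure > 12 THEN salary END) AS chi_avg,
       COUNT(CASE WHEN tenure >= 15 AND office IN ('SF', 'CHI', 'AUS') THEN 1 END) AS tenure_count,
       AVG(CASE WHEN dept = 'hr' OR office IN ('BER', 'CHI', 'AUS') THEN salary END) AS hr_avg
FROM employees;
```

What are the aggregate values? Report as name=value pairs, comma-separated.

chi_avg=129144, tenure_count=3, hr_avg=83475.8

[chi_avg: office = 'CHI' AND tenure > 12]
emp_id=30: ✗
emp_id=31: ✗
emp_id=32: ✗
emp_id=33: ✗
emp_id=34: ✗
emp_id=35: ✓ → 129144
emp_id=36: ✗
emp_id=37: ✗
emp_id=38: ✗
chi_avg = 129144
—
[tenure_count: tenure >= 15 AND office IN ('SF', 'CHI', 'AUS')]
emp_id=30: ✗
emp_id=31: ✗
emp_id=32: ✓ → 1
emp_id=33: ✗
emp_id=34: ✓ → 1
emp_id=35: ✓ → 1
emp_id=36: ✗
emp_id=37: ✗
emp_id=38: ✗
tenure_count = COUNT(1, 1, 1) = 3
—
[hr_avg: dept = 'hr' OR office IN ('BER', 'CHI', 'AUS')]
emp_id=30: ✓ → 82429
emp_id=31: ✗
emp_id=32: ✗
emp_id=33: ✓ → 41476
emp_id=34: ✓ → 68105
emp_id=35: ✓ → 129144
emp_id=36: ✓ → 96225
emp_id=37: ✗
emp_id=38: ✗
hr_avg = (82429 + 41476 + 68105 + 129144 + 96225) / 5 = 83475.8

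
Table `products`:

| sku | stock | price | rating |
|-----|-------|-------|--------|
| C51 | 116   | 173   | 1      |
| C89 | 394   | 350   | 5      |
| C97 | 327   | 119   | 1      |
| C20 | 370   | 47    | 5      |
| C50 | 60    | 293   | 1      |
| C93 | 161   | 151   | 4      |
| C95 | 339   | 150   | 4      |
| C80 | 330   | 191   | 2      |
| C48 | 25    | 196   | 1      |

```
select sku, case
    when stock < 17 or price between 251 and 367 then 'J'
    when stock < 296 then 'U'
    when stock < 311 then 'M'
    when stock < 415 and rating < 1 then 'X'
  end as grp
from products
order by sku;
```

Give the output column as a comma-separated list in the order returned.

sku=C20: (no match → NULL) → NULL
sku=C48: stock < 296 → U
sku=C50: stock < 17 or price between 251 and 367 → J
sku=C51: stock < 296 → U
sku=C80: (no match → NULL) → NULL
sku=C89: stock < 17 or price between 251 and 367 → J
sku=C93: stock < 296 → U
sku=C95: (no match → NULL) → NULL
sku=C97: (no match → NULL) → NULL

NULL, U, J, U, NULL, J, U, NULL, NULL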